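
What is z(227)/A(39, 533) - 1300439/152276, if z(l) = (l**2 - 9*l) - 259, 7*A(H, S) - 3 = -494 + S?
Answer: 1248048003/152276 ≈ 8196.0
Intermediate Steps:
A(H, S) = -491/7 + S/7 (A(H, S) = 3/7 + (-494 + S)/7 = 3/7 + (-494/7 + S/7) = -491/7 + S/7)
z(l) = -259 + l**2 - 9*l
z(227)/A(39, 533) - 1300439/152276 = (-259 + 227**2 - 9*227)/(-491/7 + (1/7)*533) - 1300439/152276 = (-259 + 51529 - 2043)/(-491/7 + 533/7) - 1300439*1/152276 = 49227/6 - 1300439/152276 = 49227*(1/6) - 1300439/152276 = 16409/2 - 1300439/152276 = 1248048003/152276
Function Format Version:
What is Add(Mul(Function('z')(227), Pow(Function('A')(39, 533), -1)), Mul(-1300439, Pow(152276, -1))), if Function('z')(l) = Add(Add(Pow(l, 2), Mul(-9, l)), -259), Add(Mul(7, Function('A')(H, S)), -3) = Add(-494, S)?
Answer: Rational(1248048003, 152276) ≈ 8196.0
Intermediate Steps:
Function('A')(H, S) = Add(Rational(-491, 7), Mul(Rational(1, 7), S)) (Function('A')(H, S) = Add(Rational(3, 7), Mul(Rational(1, 7), Add(-494, S))) = Add(Rational(3, 7), Add(Rational(-494, 7), Mul(Rational(1, 7), S))) = Add(Rational(-491, 7), Mul(Rational(1, 7), S)))
Function('z')(l) = Add(-259, Pow(l, 2), Mul(-9, l))
Add(Mul(Function('z')(227), Pow(Function('A')(39, 533), -1)), Mul(-1300439, Pow(152276, -1))) = Add(Mul(Add(-259, Pow(227, 2), Mul(-9, 227)), Pow(Add(Rational(-491, 7), Mul(Rational(1, 7), 533)), -1)), Mul(-1300439, Pow(152276, -1))) = Add(Mul(Add(-259, 51529, -2043), Pow(Add(Rational(-491, 7), Rational(533, 7)), -1)), Mul(-1300439, Rational(1, 152276))) = Add(Mul(49227, Pow(6, -1)), Rational(-1300439, 152276)) = Add(Mul(49227, Rational(1, 6)), Rational(-1300439, 152276)) = Add(Rational(16409, 2), Rational(-1300439, 152276)) = Rational(1248048003, 152276)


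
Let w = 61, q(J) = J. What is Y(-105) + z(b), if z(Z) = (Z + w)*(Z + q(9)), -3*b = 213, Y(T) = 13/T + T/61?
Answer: 3959282/6405 ≈ 618.16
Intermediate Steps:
Y(T) = 13/T + T/61 (Y(T) = 13/T + T*(1/61) = 13/T + T/61)
b = -71 (b = -⅓*213 = -71)
z(Z) = (9 + Z)*(61 + Z) (z(Z) = (Z + 61)*(Z + 9) = (61 + Z)*(9 + Z) = (9 + Z)*(61 + Z))
Y(-105) + z(b) = (13/(-105) + (1/61)*(-105)) + (549 + (-71)² + 70*(-71)) = (13*(-1/105) - 105/61) + (549 + 5041 - 4970) = (-13/105 - 105/61) + 620 = -11818/6405 + 620 = 3959282/6405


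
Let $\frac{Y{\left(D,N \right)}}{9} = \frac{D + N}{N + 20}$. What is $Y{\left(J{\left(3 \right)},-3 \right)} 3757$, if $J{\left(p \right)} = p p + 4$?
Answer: $19890$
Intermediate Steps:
$J{\left(p \right)} = 4 + p^{2}$ ($J{\left(p \right)} = p^{2} + 4 = 4 + p^{2}$)
$Y{\left(D,N \right)} = \frac{9 \left(D + N\right)}{20 + N}$ ($Y{\left(D,N \right)} = 9 \frac{D + N}{N + 20} = 9 \frac{D + N}{20 + N} = \frac{9 \left(D + N\right)}{20 + N}$)
$Y{\left(J{\left(3 \right)},-3 \right)} 3757 = \frac{9 \left(\left(4 + 3^{2}\right) - 3\right)}{20 - 3} \cdot 3757 = \frac{9 \left(\left(4 + 9\right) - 3\right)}{17} \cdot 3757 = 9 \cdot \frac{1}{17} \left(13 - 3\right) 3757 = 9 \cdot \frac{1}{17} \cdot 10 \cdot 3757 = \frac{90}{17} \cdot 3757 = 19890$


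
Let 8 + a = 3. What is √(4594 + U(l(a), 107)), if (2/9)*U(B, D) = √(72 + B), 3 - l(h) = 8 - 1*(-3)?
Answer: √4630 ≈ 68.044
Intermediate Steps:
a = -5 (a = -8 + 3 = -5)
l(h) = -8 (l(h) = 3 - (8 - 1*(-3)) = 3 - (8 + 3) = 3 - 1*11 = 3 - 11 = -8)
U(B, D) = 9*√(72 + B)/2
√(4594 + U(l(a), 107)) = √(4594 + 9*√(72 - 8)/2) = √(4594 + 9*√64/2) = √(4594 + (9/2)*8) = √(4594 + 36) = √4630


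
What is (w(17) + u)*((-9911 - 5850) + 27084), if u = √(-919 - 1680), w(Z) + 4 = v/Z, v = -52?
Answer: -1358760/17 + 11323*I*√2599 ≈ -79927.0 + 5.7725e+5*I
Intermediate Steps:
w(Z) = -4 - 52/Z
u = I*√2599 (u = √(-2599) = I*√2599 ≈ 50.98*I)
(w(17) + u)*((-9911 - 5850) + 27084) = ((-4 - 52/17) + I*√2599)*((-9911 - 5850) + 27084) = ((-4 - 52*1/17) + I*√2599)*(-15761 + 27084) = ((-4 - 52/17) + I*√2599)*11323 = (-120/17 + I*√2599)*11323 = -1358760/17 + 11323*I*√2599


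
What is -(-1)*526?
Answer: 526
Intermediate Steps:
-(-1)*526 = -1*(-526) = 526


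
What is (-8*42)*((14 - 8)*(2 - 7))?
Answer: 10080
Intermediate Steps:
(-8*42)*((14 - 8)*(2 - 7)) = -2016*(-5) = -336*(-30) = 10080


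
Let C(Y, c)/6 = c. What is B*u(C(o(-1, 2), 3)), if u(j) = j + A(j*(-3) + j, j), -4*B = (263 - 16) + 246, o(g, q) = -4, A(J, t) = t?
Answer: -4437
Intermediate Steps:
B = -493/4 (B = -((263 - 16) + 246)/4 = -(247 + 246)/4 = -¼*493 = -493/4 ≈ -123.25)
C(Y, c) = 6*c
u(j) = 2*j (u(j) = j + j = 2*j)
B*u(C(o(-1, 2), 3)) = -493*6*3/2 = -493*18/2 = -493/4*36 = -4437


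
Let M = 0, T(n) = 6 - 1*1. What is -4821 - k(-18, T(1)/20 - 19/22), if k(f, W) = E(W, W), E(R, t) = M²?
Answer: -4821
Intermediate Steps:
T(n) = 5 (T(n) = 6 - 1 = 5)
E(R, t) = 0 (E(R, t) = 0² = 0)
k(f, W) = 0
-4821 - k(-18, T(1)/20 - 19/22) = -4821 - 1*0 = -4821 + 0 = -4821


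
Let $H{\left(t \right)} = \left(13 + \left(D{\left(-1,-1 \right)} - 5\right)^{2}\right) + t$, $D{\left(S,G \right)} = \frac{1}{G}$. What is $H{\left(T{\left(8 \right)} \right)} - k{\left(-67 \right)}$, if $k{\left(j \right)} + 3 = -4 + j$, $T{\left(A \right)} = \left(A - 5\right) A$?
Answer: $147$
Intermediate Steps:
$T{\left(A \right)} = A \left(-5 + A\right)$ ($T{\left(A \right)} = \left(-5 + A\right) A = A \left(-5 + A\right)$)
$k{\left(j \right)} = -7 + j$ ($k{\left(j \right)} = -3 + \left(-4 + j\right) = -7 + j$)
$H{\left(t \right)} = 49 + t$ ($H{\left(t \right)} = \left(13 + \left(\frac{1}{-1} - 5\right)^{2}\right) + t = \left(13 + \left(-1 - 5\right)^{2}\right) + t = \left(13 + \left(-6\right)^{2}\right) + t = \left(13 + 36\right) + t = 49 + t$)
$H{\left(T{\left(8 \right)} \right)} - k{\left(-67 \right)} = \left(49 + 8 \left(-5 + 8\right)\right) - \left(-7 - 67\right) = \left(49 + 8 \cdot 3\right) - -74 = \left(49 + 24\right) + 74 = 73 + 74 = 147$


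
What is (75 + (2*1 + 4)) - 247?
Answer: -166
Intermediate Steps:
(75 + (2*1 + 4)) - 247 = (75 + (2 + 4)) - 247 = (75 + 6) - 247 = 81 - 247 = -166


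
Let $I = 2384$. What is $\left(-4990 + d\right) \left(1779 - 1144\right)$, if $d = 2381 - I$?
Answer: $-3170555$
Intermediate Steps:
$d = -3$ ($d = 2381 - 2384 = -3$)
$\left(-4990 + d\right) \left(1779 - 1144\right) = \left(-4990 - 3\right) \left(1779 - 1144\right) = \left(-4993\right) 635 = -3170555$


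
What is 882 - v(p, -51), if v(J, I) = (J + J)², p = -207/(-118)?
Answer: 3027393/3481 ≈ 869.69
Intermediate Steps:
p = 207/118 (p = -207*(-1/118) = 207/118 ≈ 1.7542)
v(J, I) = 4*J² (v(J, I) = (2*J)² = 4*J²)
882 - v(p, -51) = 882 - 4*(207/118)² = 882 - 4*42849/13924 = 882 - 1*42849/3481 = 882 - 42849/3481 = 3027393/3481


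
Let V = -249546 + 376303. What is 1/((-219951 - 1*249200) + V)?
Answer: -1/342394 ≈ -2.9206e-6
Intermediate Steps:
V = 126757
1/((-219951 - 1*249200) + V) = 1/((-219951 - 1*249200) + 126757) = 1/((-219951 - 249200) + 126757) = 1/(-469151 + 126757) = 1/(-342394) = -1/342394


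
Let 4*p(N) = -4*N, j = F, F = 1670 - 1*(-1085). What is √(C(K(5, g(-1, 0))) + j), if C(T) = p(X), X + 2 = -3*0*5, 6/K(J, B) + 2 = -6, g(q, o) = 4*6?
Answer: √2757 ≈ 52.507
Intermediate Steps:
g(q, o) = 24
K(J, B) = -¾ (K(J, B) = 6/(-2 - 6) = 6/(-8) = 6*(-⅛) = -¾)
F = 2755 (F = 1670 + 1085 = 2755)
X = -2 (X = -2 - 3*0*5 = -2 + 0*5 = -2 + 0 = -2)
j = 2755
p(N) = -N (p(N) = (-4*N)/4 = -N)
C(T) = 2 (C(T) = -1*(-2) = 2)
√(C(K(5, g(-1, 0))) + j) = √(2 + 2755) = √2757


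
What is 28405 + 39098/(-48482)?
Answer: 688546056/24241 ≈ 28404.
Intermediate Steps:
28405 + 39098/(-48482) = 28405 + 39098*(-1/48482) = 28405 - 19549/24241 = 688546056/24241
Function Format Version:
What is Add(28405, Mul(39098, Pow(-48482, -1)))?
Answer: Rational(688546056, 24241) ≈ 28404.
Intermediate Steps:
Add(28405, Mul(39098, Pow(-48482, -1))) = Add(28405, Mul(39098, Rational(-1, 48482))) = Add(28405, Rational(-19549, 24241)) = Rational(688546056, 24241)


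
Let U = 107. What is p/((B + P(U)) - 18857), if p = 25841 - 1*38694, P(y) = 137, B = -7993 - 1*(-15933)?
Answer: 12853/10780 ≈ 1.1923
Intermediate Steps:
B = 7940 (B = -7993 + 15933 = 7940)
p = -12853 (p = 25841 - 38694 = -12853)
p/((B + P(U)) - 18857) = -12853/((7940 + 137) - 18857) = -12853/(8077 - 18857) = -12853/(-10780) = -12853*(-1/10780) = 12853/10780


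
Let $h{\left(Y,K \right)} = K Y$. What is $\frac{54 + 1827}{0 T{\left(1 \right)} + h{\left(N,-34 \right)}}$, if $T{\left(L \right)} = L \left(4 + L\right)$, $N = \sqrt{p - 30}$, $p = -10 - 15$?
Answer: $\frac{171 i \sqrt{55}}{170} \approx 7.4598 i$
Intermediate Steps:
$p = -25$ ($p = -10 - 15 = -25$)
$N = i \sqrt{55}$ ($N = \sqrt{-25 - 30} = \sqrt{-55} = i \sqrt{55} \approx 7.4162 i$)
$\frac{54 + 1827}{0 T{\left(1 \right)} + h{\left(N,-34 \right)}} = \frac{54 + 1827}{0 \cdot 1 \left(4 + 1\right) - 34 i \sqrt{55}} = \frac{1881}{0 \cdot 1 \cdot 5 - 34 i \sqrt{55}} = \frac{1881}{0 \cdot 5 - 34 i \sqrt{55}} = \frac{1881}{0 - 34 i \sqrt{55}} = \frac{1881}{\left(-34\right) i \sqrt{55}} = 1881 \frac{i \sqrt{55}}{1870} = \frac{171 i \sqrt{55}}{170}$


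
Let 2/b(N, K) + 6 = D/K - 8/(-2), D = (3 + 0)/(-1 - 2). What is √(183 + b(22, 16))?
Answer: √198231/33 ≈ 13.492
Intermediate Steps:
D = -1 (D = 3/(-3) = 3*(-⅓) = -1)
b(N, K) = 2/(-2 - 1/K) (b(N, K) = 2/(-6 + (-1/K - 8/(-2))) = 2/(-6 + (-1/K - 8*(-½))) = 2/(-6 + (-1/K + 4)) = 2/(-6 + (4 - 1/K)) = 2/(-2 - 1/K))
√(183 + b(22, 16)) = √(183 - 2*16/(1 + 2*16)) = √(183 - 2*16/(1 + 32)) = √(183 - 2*16/33) = √(183 - 2*16*1/33) = √(183 - 32/33) = √(6007/33) = √198231/33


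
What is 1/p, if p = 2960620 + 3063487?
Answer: 1/6024107 ≈ 1.6600e-7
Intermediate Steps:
p = 6024107
1/p = 1/6024107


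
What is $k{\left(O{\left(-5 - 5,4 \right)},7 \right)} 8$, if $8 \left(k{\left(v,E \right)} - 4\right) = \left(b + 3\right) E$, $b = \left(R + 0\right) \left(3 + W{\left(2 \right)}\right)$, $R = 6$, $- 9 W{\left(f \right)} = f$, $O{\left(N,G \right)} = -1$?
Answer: $\frac{509}{3} \approx 169.67$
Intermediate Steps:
$W{\left(f \right)} = - \frac{f}{9}$
$b = \frac{50}{3}$ ($b = \left(6 + 0\right) \left(3 - \frac{2}{9}\right) = 6 \left(3 - \frac{2}{9}\right) = 6 \cdot \frac{25}{9} = \frac{50}{3} \approx 16.667$)
$k{\left(v,E \right)} = 4 + \frac{59 E}{24}$ ($k{\left(v,E \right)} = 4 + \frac{\left(\frac{50}{3} + 3\right) E}{8} = 4 + \frac{\frac{59}{3} E}{8} = 4 + \frac{59 E}{24}$)
$k{\left(O{\left(-5 - 5,4 \right)},7 \right)} 8 = \left(4 + \frac{59}{24} \cdot 7\right) 8 = \left(4 + \frac{413}{24}\right) 8 = \frac{509}{24} \cdot 8 = \frac{509}{3}$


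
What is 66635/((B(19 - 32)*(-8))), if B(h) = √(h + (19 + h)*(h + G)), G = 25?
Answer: -66635*√59/472 ≈ -1084.4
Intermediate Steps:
B(h) = √(h + (19 + h)*(25 + h)) (B(h) = √(h + (19 + h)*(h + 25)) = √(h + (19 + h)*(25 + h)))
66635/((B(19 - 32)*(-8))) = 66635/((√(475 + (19 - 32)² + 45*(19 - 32))*(-8))) = 66635/((√(475 + (-13)² + 45*(-13))*(-8))) = 66635/((√(475 + 169 - 585)*(-8))) = 66635/((√59*(-8))) = 66635/((-8*√59)) = 66635*(-√59/472) = -66635*√59/472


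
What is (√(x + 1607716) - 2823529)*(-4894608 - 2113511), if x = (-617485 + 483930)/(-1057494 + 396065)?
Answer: 19787627231951 - 7008119*√703357063495618451/661429 ≈ 1.9779e+13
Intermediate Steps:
x = 133555/661429 (x = -133555/(-661429) = -133555*(-1/661429) = 133555/661429 ≈ 0.20192)
(√(x + 1607716) - 2823529)*(-4894608 - 2113511) = (√(133555/661429 + 1607716) - 2823529)*(-4894608 - 2113511) = (√(1063390119719/661429) - 2823529)*(-7008119) = (√703357063495618451/661429 - 2823529)*(-7008119) = (-2823529 + √703357063495618451/661429)*(-7008119) = 19787627231951 - 7008119*√703357063495618451/661429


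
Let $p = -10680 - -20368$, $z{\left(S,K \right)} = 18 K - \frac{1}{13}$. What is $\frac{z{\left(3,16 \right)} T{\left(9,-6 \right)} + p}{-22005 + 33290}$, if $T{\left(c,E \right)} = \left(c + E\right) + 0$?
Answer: $\frac{137173}{146705} \approx 0.93503$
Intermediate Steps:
$T{\left(c,E \right)} = E + c$ ($T{\left(c,E \right)} = \left(E + c\right) + 0 = E + c$)
$z{\left(S,K \right)} = - \frac{1}{13} + 18 K$ ($z{\left(S,K \right)} = 18 K - \frac{1}{13} = - \frac{1}{13} + 18 K$)
$p = 9688$ ($p = -10680 + 20368 = 9688$)
$\frac{z{\left(3,16 \right)} T{\left(9,-6 \right)} + p}{-22005 + 33290} = \frac{\left(- \frac{1}{13} + 18 \cdot 16\right) \left(-6 + 9\right) + 9688}{-22005 + 33290} = \frac{\left(- \frac{1}{13} + 288\right) 3 + 9688}{11285} = \left(\frac{3743}{13} \cdot 3 + 9688\right) \frac{1}{11285} = \left(\frac{11229}{13} + 9688\right) \frac{1}{11285} = \frac{137173}{13} \cdot \frac{1}{11285} = \frac{137173}{146705}$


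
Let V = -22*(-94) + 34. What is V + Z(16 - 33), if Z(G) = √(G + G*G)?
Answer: 2102 + 4*√17 ≈ 2118.5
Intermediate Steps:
V = 2102 (V = 2068 + 34 = 2102)
Z(G) = √(G + G²)
V + Z(16 - 33) = 2102 + √((16 - 33)*(1 + (16 - 33))) = 2102 + √(-17*(1 - 17)) = 2102 + √(-17*(-16)) = 2102 + √272 = 2102 + 4*√17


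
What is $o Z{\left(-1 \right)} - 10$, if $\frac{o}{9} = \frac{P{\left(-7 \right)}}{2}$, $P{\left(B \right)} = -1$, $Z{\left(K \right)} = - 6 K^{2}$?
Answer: $17$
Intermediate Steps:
$o = - \frac{9}{2}$ ($o = 9 \left(- \frac{1}{2}\right) = - \frac{9}{2} \approx -4.5$)
$o Z{\left(-1 \right)} - 10 = - \frac{9 \left(- 6 \left(-1\right)^{2}\right)}{2} - 10 = - \frac{9 \left(\left(-6\right) 1\right)}{2} - 10 = \left(- \frac{9}{2}\right) \left(-6\right) - 10 = 27 - 10 = 17$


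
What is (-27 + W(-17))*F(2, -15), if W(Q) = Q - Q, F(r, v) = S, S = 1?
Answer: -27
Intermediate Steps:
F(r, v) = 1
W(Q) = 0
(-27 + W(-17))*F(2, -15) = (-27 + 0)*1 = -27*1 = -27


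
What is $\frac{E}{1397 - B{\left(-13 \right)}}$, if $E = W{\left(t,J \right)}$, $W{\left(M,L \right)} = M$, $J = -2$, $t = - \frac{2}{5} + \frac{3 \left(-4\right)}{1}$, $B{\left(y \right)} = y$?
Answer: $- \frac{31}{3525} \approx -0.0087943$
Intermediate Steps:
$t = - \frac{62}{5}$ ($t = \left(-2\right) \frac{1}{5} - 12 = - \frac{2}{5} - 12 = - \frac{62}{5} \approx -12.4$)
$E = - \frac{62}{5} \approx -12.4$
$\frac{E}{1397 - B{\left(-13 \right)}} = \frac{1}{1397 - -13} \left(- \frac{62}{5}\right) = \frac{1}{1397 + 13} \left(- \frac{62}{5}\right) = \frac{1}{1410} \left(- \frac{62}{5}\right) = - \frac{31}{3525}$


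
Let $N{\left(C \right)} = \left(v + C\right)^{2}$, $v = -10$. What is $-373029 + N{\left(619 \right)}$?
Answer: $-2148$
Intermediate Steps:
$N{\left(C \right)} = \left(-10 + C\right)^{2}$
$-373029 + N{\left(619 \right)} = -373029 + \left(-10 + 619\right)^{2} = -373029 + 609^{2} = -373029 + 370881 = -2148$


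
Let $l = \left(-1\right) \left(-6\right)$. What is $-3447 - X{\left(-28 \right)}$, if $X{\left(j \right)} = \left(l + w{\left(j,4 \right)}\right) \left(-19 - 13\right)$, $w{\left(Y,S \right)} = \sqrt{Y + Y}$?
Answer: $-3255 + 64 i \sqrt{14} \approx -3255.0 + 239.47 i$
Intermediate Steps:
$w{\left(Y,S \right)} = \sqrt{2} \sqrt{Y}$ ($w{\left(Y,S \right)} = \sqrt{2 Y} = \sqrt{2} \sqrt{Y}$)
$l = 6$
$X{\left(j \right)} = -192 - 32 \sqrt{2} \sqrt{j}$ ($X{\left(j \right)} = \left(6 + \sqrt{2} \sqrt{j}\right) \left(-19 - 13\right) = \left(6 + \sqrt{2} \sqrt{j}\right) \left(-32\right) = -192 - 32 \sqrt{2} \sqrt{j}$)
$-3447 - X{\left(-28 \right)} = -3447 - \left(-192 - 32 \sqrt{2} \sqrt{-28}\right) = -3447 - \left(-192 - 32 \sqrt{2} \cdot 2 i \sqrt{7}\right) = -3447 - \left(-192 - 64 i \sqrt{14}\right) = -3447 + \left(192 + 64 i \sqrt{14}\right) = -3255 + 64 i \sqrt{14}$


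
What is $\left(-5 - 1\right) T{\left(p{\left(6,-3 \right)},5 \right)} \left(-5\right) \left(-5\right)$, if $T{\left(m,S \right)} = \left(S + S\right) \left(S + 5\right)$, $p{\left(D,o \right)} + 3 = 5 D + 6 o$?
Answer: $-15000$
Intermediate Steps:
$p{\left(D,o \right)} = -3 + 5 D + 6 o$ ($p{\left(D,o \right)} = -3 + \left(5 D + 6 o\right) = -3 + 5 D + 6 o$)
$T{\left(m,S \right)} = 2 S \left(5 + S\right)$
$\left(-5 - 1\right) T{\left(p{\left(6,-3 \right)},5 \right)} \left(-5\right) \left(-5\right) = \left(-5 - 1\right) 2 \cdot 5 \left(5 + 5\right) \left(-5\right) \left(-5\right) = \left(-5 - 1\right) 2 \cdot 5 \cdot 10 \left(-5\right) \left(-5\right) = - 6 \cdot 100 \left(-5\right) \left(-5\right) = \left(-6\right) \left(-500\right) \left(-5\right) = 3000 \left(-5\right) = -15000$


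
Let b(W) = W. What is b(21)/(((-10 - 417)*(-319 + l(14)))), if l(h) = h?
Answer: 3/18605 ≈ 0.00016125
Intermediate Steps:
b(21)/(((-10 - 417)*(-319 + l(14)))) = 21/(((-10 - 417)*(-319 + 14))) = 21/((-427*(-305))) = 21/130235 = 21*(1/130235) = 3/18605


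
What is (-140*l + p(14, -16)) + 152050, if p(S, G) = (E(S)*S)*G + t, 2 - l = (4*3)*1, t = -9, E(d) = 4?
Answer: 152545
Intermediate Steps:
l = -10 (l = 2 - 4*3 = 2 - 12 = -10)
p(S, G) = -9 + 4*G*S (p(S, G) = (4*S)*G - 9 = 4*G*S - 9 = -9 + 4*G*S)
(-140*l + p(14, -16)) + 152050 = (-140*(-10) + (-9 + 4*(-16)*14)) + 152050 = (1400 + (-9 - 896)) + 152050 = (1400 - 905) + 152050 = 495 + 152050 = 152545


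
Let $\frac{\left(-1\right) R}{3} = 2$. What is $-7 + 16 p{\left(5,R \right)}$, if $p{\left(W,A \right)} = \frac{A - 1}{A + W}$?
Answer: $105$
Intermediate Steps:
$R = -6$ ($R = \left(-3\right) 2 = -6$)
$p{\left(W,A \right)} = \frac{-1 + A}{A + W}$
$-7 + 16 p{\left(5,R \right)} = -7 + 16 \frac{-1 - 6}{-6 + 5} = -7 + 16 \frac{1}{-1} \left(-7\right) = -7 + 16 \left(\left(-1\right) \left(-7\right)\right) = -7 + 16 \cdot 7 = -7 + 112 = 105$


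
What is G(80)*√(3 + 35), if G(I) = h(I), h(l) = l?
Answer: 80*√38 ≈ 493.15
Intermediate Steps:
G(I) = I
G(80)*√(3 + 35) = 80*√(3 + 35) = 80*√38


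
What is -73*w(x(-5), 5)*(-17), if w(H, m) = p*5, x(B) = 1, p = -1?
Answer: -6205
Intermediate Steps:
w(H, m) = -5 (w(H, m) = -1*5 = -5)
-73*w(x(-5), 5)*(-17) = -73*(-5)*(-17) = 365*(-17) = -6205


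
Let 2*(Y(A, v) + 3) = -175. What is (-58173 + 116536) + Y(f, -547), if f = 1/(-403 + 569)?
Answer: 116545/2 ≈ 58273.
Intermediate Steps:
f = 1/166 ≈ 0.0060241
Y(A, v) = -181/2 (Y(A, v) = -3 + (1/2)*(-175) = -3 - 175/2 = -181/2)
(-58173 + 116536) + Y(f, -547) = (-58173 + 116536) - 181/2 = 58363 - 181/2 = 116545/2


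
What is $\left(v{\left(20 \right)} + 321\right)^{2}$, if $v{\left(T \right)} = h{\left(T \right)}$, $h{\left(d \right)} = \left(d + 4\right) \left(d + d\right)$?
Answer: $1640961$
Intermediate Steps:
$h{\left(d \right)} = 2 d \left(4 + d\right)$ ($h{\left(d \right)} = \left(4 + d\right) 2 d = 2 d \left(4 + d\right)$)
$v{\left(T \right)} = 2 T \left(4 + T\right)$
$\left(v{\left(20 \right)} + 321\right)^{2} = \left(2 \cdot 20 \left(4 + 20\right) + 321\right)^{2} = \left(2 \cdot 20 \cdot 24 + 321\right)^{2} = \left(960 + 321\right)^{2} = 1281^{2} = 1640961$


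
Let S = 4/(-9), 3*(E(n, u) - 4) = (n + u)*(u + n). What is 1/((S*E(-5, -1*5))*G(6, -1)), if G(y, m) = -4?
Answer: 27/1792 ≈ 0.015067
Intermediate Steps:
E(n, u) = 4 + (n + u)**2/3 (E(n, u) = 4 + ((n + u)*(u + n))/3 = 4 + ((n + u)*(n + u))/3 = 4 + (n + u)**2/3)
S = -4/9 (S = 4*(-1/9) = -4/9 ≈ -0.44444)
1/((S*E(-5, -1*5))*G(6, -1)) = 1/(-4*(4 + (-5 - 1*5)**2/3)/9*(-4)) = 1/(-4*(4 + (-5 - 5)**2/3)/9*(-4)) = 1/(-4*(4 + (1/3)*(-10)**2)/9*(-4)) = 1/(-4*(4 + (1/3)*100)/9*(-4)) = 1/(-4*(4 + 100/3)/9*(-4)) = 1/(-4/9*112/3*(-4)) = 1/(-448/27*(-4)) = 1/(1792/27) = 27/1792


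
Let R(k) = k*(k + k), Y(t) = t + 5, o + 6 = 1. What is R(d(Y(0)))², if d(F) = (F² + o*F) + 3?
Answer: 324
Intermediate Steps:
o = -5 (o = -6 + 1 = -5)
Y(t) = 5 + t
d(F) = 3 + F² - 5*F (d(F) = (F² - 5*F) + 3 = 3 + F² - 5*F)
R(k) = 2*k² (R(k) = k*(2*k) = 2*k²)
R(d(Y(0)))² = (2*(3 + (5 + 0)² - 5*(5 + 0))²)² = (2*(3 + 5² - 5*5)²)² = (2*(3 + 25 - 25)²)² = (2*3²)² = (2*9)² = 18² = 324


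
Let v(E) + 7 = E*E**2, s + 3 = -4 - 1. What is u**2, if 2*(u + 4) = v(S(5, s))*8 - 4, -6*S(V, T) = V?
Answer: 3845521/2916 ≈ 1318.8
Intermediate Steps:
s = -8 (s = -3 + (-4 - 1) = -3 - 5 = -8)
S(V, T) = -V/6
v(E) = -7 + E**3 (v(E) = -7 + E*E**2 = -7 + E**3)
u = -1961/54 (u = -4 + ((-7 + (-1/6*5)**3)*8 - 4)/2 = -4 + ((-7 + (-5/6)**3)*8 - 4)/2 = -4 + ((-7 - 125/216)*8 - 4)/2 = -4 + (-1637/216*8 - 4)/2 = -4 + (-1637/27 - 4)/2 = -4 + (1/2)*(-1745/27) = -4 - 1745/54 = -1961/54 ≈ -36.315)
u**2 = (-1961/54)**2 = 3845521/2916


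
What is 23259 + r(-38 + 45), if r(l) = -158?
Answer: 23101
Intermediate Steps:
23259 + r(-38 + 45) = 23259 - 158 = 23101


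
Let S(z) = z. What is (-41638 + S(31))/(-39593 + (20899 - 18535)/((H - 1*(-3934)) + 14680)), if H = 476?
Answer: 397138815/377914003 ≈ 1.0509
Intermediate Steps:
(-41638 + S(31))/(-39593 + (20899 - 18535)/((H - 1*(-3934)) + 14680)) = (-41638 + 31)/(-39593 + (20899 - 18535)/((476 - 1*(-3934)) + 14680)) = -41607/(-39593 + 2364/((476 + 3934) + 14680)) = -41607/(-39593 + 2364/(4410 + 14680)) = -41607/(-39593 + 2364/19090) = -41607/(-39593 + 2364*(1/19090)) = -41607/(-39593 + 1182/9545) = -41607/(-377914003/9545) = -41607*(-9545/377914003) = 397138815/377914003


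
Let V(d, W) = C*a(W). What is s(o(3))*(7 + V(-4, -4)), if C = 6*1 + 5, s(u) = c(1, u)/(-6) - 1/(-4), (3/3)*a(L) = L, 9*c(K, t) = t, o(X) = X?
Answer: -259/36 ≈ -7.1944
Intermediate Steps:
c(K, t) = t/9
a(L) = L
s(u) = 1/4 - u/54 (s(u) = (u/9)/(-6) - 1/(-4) = (u/9)*(-1/6) - 1*(-1/4) = -u/54 + 1/4 = 1/4 - u/54)
C = 11 (C = 6 + 5 = 11)
V(d, W) = 11*W
s(o(3))*(7 + V(-4, -4)) = (1/4 - 1/54*3)*(7 + 11*(-4)) = (1/4 - 1/18)*(7 - 44) = (7/36)*(-37) = -259/36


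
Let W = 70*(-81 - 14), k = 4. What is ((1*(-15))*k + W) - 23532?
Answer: -30242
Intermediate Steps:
W = -6650 (W = 70*(-95) = -6650)
((1*(-15))*k + W) - 23532 = ((1*(-15))*4 - 6650) - 23532 = (-15*4 - 6650) - 23532 = (-60 - 6650) - 23532 = -6710 - 23532 = -30242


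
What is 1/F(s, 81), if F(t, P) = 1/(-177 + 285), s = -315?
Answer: 108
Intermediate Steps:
F(t, P) = 1/108
1/F(s, 81) = 1/(1/108) = 108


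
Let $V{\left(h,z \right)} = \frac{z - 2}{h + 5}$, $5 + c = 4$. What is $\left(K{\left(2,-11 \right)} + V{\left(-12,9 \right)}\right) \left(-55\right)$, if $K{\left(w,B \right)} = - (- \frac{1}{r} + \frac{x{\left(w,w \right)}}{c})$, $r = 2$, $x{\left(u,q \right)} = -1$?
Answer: $\frac{165}{2} \approx 82.5$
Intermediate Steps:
$c = -1$ ($c = -5 + 4 = -1$)
$V{\left(h,z \right)} = \frac{-2 + z}{5 + h}$
$K{\left(w,B \right)} = - \frac{1}{2}$ ($K{\left(w,B \right)} = - (- \frac{1}{2} - \frac{1}{-1}) = - (\left(-1\right) \frac{1}{2} - -1) = - (- \frac{1}{2} + 1) = \left(-1\right) \frac{1}{2} = - \frac{1}{2}$)
$\left(K{\left(2,-11 \right)} + V{\left(-12,9 \right)}\right) \left(-55\right) = \left(- \frac{1}{2} + \frac{-2 + 9}{5 - 12}\right) \left(-55\right) = \left(- \frac{1}{2} + \frac{1}{-7} \cdot 7\right) \left(-55\right) = \left(- \frac{1}{2} - 1\right) \left(-55\right) = \left(- \frac{3}{2}\right) \left(-55\right) = \frac{165}{2}$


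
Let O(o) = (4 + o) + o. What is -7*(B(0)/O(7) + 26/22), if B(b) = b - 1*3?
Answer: -469/66 ≈ -7.1061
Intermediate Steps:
O(o) = 4 + 2*o
B(b) = -3 + b (B(b) = b - 3 = -3 + b)
-7*(B(0)/O(7) + 26/22) = -7*((-3 + 0)/(4 + 2*7) + 26/22) = -7*(-3/(4 + 14) + 26*(1/22)) = -7*(-3/18 + 13/11) = -7*(-3*1/18 + 13/11) = -7*(-⅙ + 13/11) = -7*67/66 = -469/66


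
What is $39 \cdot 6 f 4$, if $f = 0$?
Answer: $0$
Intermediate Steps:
$39 \cdot 6 f 4 = 39 \cdot 6 \cdot 0 \cdot 4 = 39 \cdot 0 \cdot 4 = 39 \cdot 0 = 0$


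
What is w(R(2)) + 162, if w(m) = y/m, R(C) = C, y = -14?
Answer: 155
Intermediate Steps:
w(m) = -14/m
w(R(2)) + 162 = -14/2 + 162 = -14*½ + 162 = -7 + 162 = 155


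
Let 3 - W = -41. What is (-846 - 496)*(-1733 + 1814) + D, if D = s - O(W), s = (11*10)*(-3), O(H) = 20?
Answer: -109052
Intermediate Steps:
W = 44 (W = 3 - 1*(-41) = 3 + 41 = 44)
s = -330 (s = 110*(-3) = -330)
D = -350 (D = -330 - 1*20 = -330 - 20 = -350)
(-846 - 496)*(-1733 + 1814) + D = (-846 - 496)*(-1733 + 1814) - 350 = -1342*81 - 350 = -108702 - 350 = -109052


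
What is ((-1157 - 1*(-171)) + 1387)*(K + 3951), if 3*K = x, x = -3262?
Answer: 3444991/3 ≈ 1.1483e+6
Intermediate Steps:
K = -3262/3 (K = (⅓)*(-3262) = -3262/3 ≈ -1087.3)
((-1157 - 1*(-171)) + 1387)*(K + 3951) = ((-1157 - 1*(-171)) + 1387)*(-3262/3 + 3951) = ((-1157 + 171) + 1387)*(8591/3) = (-986 + 1387)*(8591/3) = 401*(8591/3) = 3444991/3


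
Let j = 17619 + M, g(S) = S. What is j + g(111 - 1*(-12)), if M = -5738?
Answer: 12004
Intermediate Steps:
j = 11881 (j = 17619 - 5738 = 11881)
j + g(111 - 1*(-12)) = 11881 + (111 - 1*(-12)) = 11881 + (111 + 12) = 11881 + 123 = 12004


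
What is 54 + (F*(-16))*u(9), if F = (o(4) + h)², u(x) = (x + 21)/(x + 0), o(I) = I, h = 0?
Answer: -2398/3 ≈ -799.33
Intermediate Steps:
u(x) = (21 + x)/x
F = 16 (F = (4 + 0)² = 4² = 16)
54 + (F*(-16))*u(9) = 54 + (16*(-16))*((21 + 9)/9) = 54 - 256*30/9 = 54 - 256*10/3 = 54 - 2560/3 = -2398/3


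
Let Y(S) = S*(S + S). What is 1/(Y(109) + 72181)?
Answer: 1/95943 ≈ 1.0423e-5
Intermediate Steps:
Y(S) = 2*S² (Y(S) = S*(2*S) = 2*S²)
1/(Y(109) + 72181) = 1/(2*109² + 72181) = 1/(2*11881 + 72181) = 1/(23762 + 72181) = 1/95943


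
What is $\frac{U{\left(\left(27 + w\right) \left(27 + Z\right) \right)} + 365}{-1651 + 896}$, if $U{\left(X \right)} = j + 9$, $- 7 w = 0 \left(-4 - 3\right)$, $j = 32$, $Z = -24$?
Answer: $- \frac{406}{755} \approx -0.53775$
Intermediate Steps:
$w = 0$ ($w = - \frac{0 \left(-4 - 3\right)}{7} = - \frac{0 \left(-7\right)}{7} = \left(- \frac{1}{7}\right) 0 = 0$)
$U{\left(X \right)} = 41$ ($U{\left(X \right)} = 32 + 9 = 41$)
$\frac{U{\left(\left(27 + w\right) \left(27 + Z\right) \right)} + 365}{-1651 + 896} = \frac{41 + 365}{-1651 + 896} = \frac{406}{-755} = 406 \left(- \frac{1}{755}\right) = - \frac{406}{755}$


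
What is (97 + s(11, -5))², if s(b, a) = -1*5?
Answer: 8464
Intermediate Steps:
s(b, a) = -5
(97 + s(11, -5))² = (97 - 5)² = 92² = 8464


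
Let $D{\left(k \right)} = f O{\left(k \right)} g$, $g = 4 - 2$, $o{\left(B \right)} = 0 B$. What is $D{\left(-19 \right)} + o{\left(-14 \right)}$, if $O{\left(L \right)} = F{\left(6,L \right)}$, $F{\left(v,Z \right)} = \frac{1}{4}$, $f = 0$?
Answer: $0$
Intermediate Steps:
$o{\left(B \right)} = 0$
$F{\left(v,Z \right)} = \frac{1}{4}$
$O{\left(L \right)} = \frac{1}{4}$
$g = 2$ ($g = 4 - 2 = 2$)
$D{\left(k \right)} = 0$ ($D{\left(k \right)} = 0 \cdot \frac{1}{4} \cdot 2 = 0 \cdot 2 = 0$)
$D{\left(-19 \right)} + o{\left(-14 \right)} = 0 + 0 = 0$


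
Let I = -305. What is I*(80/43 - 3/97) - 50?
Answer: -2536005/4171 ≈ -608.01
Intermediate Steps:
I*(80/43 - 3/97) - 50 = -305*(80/43 - 3/97) - 50 = -305*7631/4171 - 50 = -2327455/4171 - 50 = -2536005/4171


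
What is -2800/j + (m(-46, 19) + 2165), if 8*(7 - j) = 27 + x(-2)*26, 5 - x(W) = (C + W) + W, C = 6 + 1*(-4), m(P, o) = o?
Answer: 356552/153 ≈ 2330.4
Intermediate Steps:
C = 2 (C = 6 - 4 = 2)
x(W) = 3 - 2*W (x(W) = 5 - ((2 + W) + W) = 5 - (2 + 2*W) = 5 + (-2 - 2*W) = 3 - 2*W)
j = -153/8 (j = 7 - (27 + (3 - 2*(-2))*26)/8 = 7 - (27 + (3 + 4)*26)/8 = 7 - (27 + 7*26)/8 = 7 - (27 + 182)/8 = 7 - ⅛*209 = 7 - 209/8 = -153/8 ≈ -19.125)
-2800/j + (m(-46, 19) + 2165) = -2800/(-153/8) + (19 + 2165) = -2800*(-8/153) + 2184 = 22400/153 + 2184 = 356552/153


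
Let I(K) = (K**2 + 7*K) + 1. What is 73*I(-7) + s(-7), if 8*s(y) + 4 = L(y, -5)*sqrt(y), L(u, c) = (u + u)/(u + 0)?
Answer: 145/2 + I*sqrt(7)/4 ≈ 72.5 + 0.66144*I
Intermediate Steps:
L(u, c) = 2 (L(u, c) = (2*u)/u = 2)
I(K) = 1 + K**2 + 7*K
s(y) = -1/2 + sqrt(y)/4 (s(y) = -1/2 + (2*sqrt(y))/8 = -1/2 + sqrt(y)/4)
73*I(-7) + s(-7) = 73*(1 + (-7)**2 + 7*(-7)) + (-1/2 + sqrt(-7)/4) = 73*(1 + 49 - 49) + (-1/2 + (I*sqrt(7))/4) = 73*1 + (-1/2 + I*sqrt(7)/4) = 73 + (-1/2 + I*sqrt(7)/4) = 145/2 + I*sqrt(7)/4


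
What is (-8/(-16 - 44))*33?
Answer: 22/5 ≈ 4.4000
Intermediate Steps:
(-8/(-16 - 44))*33 = (-8/(-60))*33 = -1/60*(-8)*33 = (2/15)*33 = 22/5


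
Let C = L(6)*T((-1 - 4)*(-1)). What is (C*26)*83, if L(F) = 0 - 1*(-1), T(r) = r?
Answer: 10790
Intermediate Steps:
L(F) = 1 (L(F) = 0 + 1 = 1)
C = 5 (C = 1*((-1 - 4)*(-1)) = 1*(-5*(-1)) = 1*5 = 5)
(C*26)*83 = (5*26)*83 = 130*83 = 10790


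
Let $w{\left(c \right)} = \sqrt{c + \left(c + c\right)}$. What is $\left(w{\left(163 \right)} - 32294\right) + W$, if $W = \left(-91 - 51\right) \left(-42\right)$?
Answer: $-26330 + \sqrt{489} \approx -26308.0$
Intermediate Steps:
$W = 5964$ ($W = \left(-142\right) \left(-42\right) = 5964$)
$w{\left(c \right)} = \sqrt{3} \sqrt{c}$ ($w{\left(c \right)} = \sqrt{c + 2 c} = \sqrt{3 c} = \sqrt{3} \sqrt{c}$)
$\left(w{\left(163 \right)} - 32294\right) + W = \left(\sqrt{3} \sqrt{163} - 32294\right) + 5964 = \left(\sqrt{489} - 32294\right) + 5964 = \left(-32294 + \sqrt{489}\right) + 5964 = -26330 + \sqrt{489}$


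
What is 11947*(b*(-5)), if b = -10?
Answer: 597350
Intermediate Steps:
11947*(b*(-5)) = 11947*(-10*(-5)) = 11947*50 = 597350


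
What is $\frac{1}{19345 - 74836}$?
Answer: $- \frac{1}{55491} \approx -1.8021 \cdot 10^{-5}$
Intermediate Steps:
$\frac{1}{19345 - 74836} = \frac{1}{-55491} = - \frac{1}{55491}$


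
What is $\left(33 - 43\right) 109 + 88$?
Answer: $-1002$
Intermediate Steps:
$\left(33 - 43\right) 109 + 88 = \left(-10\right) 109 + 88 = -1090 + 88 = -1002$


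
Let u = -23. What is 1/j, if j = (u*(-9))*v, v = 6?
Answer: 1/1242 ≈ 0.00080515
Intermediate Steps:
j = 1242 (j = -23*(-9)*6 = 207*6 = 1242)
1/j = 1/1242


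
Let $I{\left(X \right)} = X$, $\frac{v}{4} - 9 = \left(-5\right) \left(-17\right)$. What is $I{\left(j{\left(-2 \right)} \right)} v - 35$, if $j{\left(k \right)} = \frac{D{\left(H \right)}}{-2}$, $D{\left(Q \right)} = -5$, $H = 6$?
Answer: $905$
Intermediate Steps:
$v = 376$ ($v = 36 + 4 \left(\left(-5\right) \left(-17\right)\right) = 36 + 4 \cdot 85 = 36 + 340 = 376$)
$j{\left(k \right)} = \frac{5}{2}$ ($j{\left(k \right)} = - \frac{5}{-2} = \left(-5\right) \left(- \frac{1}{2}\right) = \frac{5}{2}$)
$I{\left(j{\left(-2 \right)} \right)} v - 35 = \frac{5}{2} \cdot 376 - 35 = 940 - 35 = 905$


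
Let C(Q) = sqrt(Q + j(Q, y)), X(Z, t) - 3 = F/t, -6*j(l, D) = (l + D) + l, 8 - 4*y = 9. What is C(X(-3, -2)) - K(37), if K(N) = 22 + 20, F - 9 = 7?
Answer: -42 + I*sqrt(474)/12 ≈ -42.0 + 1.8143*I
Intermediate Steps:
y = -1/4 (y = 2 - 1/4*9 = 2 - 9/4 = -1/4 ≈ -0.25000)
F = 16 (F = 9 + 7 = 16)
j(l, D) = -l/3 - D/6 (j(l, D) = -((l + D) + l)/6 = -((D + l) + l)/6 = -(D + 2*l)/6 = -l/3 - D/6)
X(Z, t) = 3 + 16/t
C(Q) = sqrt(1/24 + 2*Q/3) (C(Q) = sqrt(Q + (-Q/3 - 1/6*(-1/4))) = sqrt(Q + (-Q/3 + 1/24)) = sqrt(Q + (1/24 - Q/3)) = sqrt(1/24 + 2*Q/3))
K(N) = 42
C(X(-3, -2)) - K(37) = sqrt(6 + 96*(3 + 16/(-2)))/12 - 1*42 = sqrt(6 + 96*(3 + 16*(-1/2)))/12 - 42 = sqrt(6 + 96*(3 - 8))/12 - 42 = sqrt(6 + 96*(-5))/12 - 42 = sqrt(6 - 480)/12 - 42 = sqrt(-474)/12 - 42 = (I*sqrt(474))/12 - 42 = I*sqrt(474)/12 - 42 = -42 + I*sqrt(474)/12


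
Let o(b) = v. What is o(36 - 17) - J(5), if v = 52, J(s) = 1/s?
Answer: 259/5 ≈ 51.800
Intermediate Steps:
o(b) = 52
o(36 - 17) - J(5) = 52 - 1/5 = 259/5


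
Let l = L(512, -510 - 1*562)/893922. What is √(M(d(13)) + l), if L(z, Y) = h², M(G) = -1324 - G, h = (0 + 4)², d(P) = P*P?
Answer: I*√298262727121845/446961 ≈ 38.639*I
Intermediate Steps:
d(P) = P²
h = 16 (h = 4² = 16)
L(z, Y) = 256 (L(z, Y) = 16² = 256)
l = 128/446961 (l = 256/893922 = 256*(1/893922) = 128/446961 ≈ 0.00028638)
√(M(d(13)) + l) = √((-1324 - 1*13²) + 128/446961) = √((-1324 - 1*169) + 128/446961) = √((-1324 - 169) + 128/446961) = √(-1493 + 128/446961) = √(-667312645/446961) = I*√298262727121845/446961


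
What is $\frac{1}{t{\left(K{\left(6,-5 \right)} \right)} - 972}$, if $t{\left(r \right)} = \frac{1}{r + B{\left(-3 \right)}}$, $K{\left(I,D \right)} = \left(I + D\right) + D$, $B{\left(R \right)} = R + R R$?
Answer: $- \frac{2}{1943} \approx -0.0010293$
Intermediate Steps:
$B{\left(R \right)} = R + R^{2}$
$K{\left(I,D \right)} = I + 2 D$ ($K{\left(I,D \right)} = \left(D + I\right) + D = I + 2 D$)
$t{\left(r \right)} = \frac{1}{6 + r}$ ($t{\left(r \right)} = \frac{1}{r - 3 \left(1 - 3\right)} = \frac{1}{r - -6} = \frac{1}{r + 6} = \frac{1}{6 + r}$)
$\frac{1}{t{\left(K{\left(6,-5 \right)} \right)} - 972} = \frac{1}{\frac{1}{6 + \left(6 + 2 \left(-5\right)\right)} - 972} = \frac{1}{\frac{1}{6 + \left(6 - 10\right)} - 972} = \frac{1}{\frac{1}{6 - 4} - 972} = \frac{1}{\frac{1}{2} - 972} = \frac{1}{- \frac{1943}{2}} = - \frac{2}{1943}$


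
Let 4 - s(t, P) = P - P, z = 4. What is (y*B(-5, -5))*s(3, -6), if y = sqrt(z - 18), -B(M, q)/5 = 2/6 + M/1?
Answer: 280*I*sqrt(14)/3 ≈ 349.22*I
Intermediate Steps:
B(M, q) = -5/3 - 5*M (B(M, q) = -5*(2/6 + M/1) = -5*(2*(1/6) + M*1) = -5*(1/3 + M) = -5/3 - 5*M)
s(t, P) = 4 (s(t, P) = 4 - (P - P) = 4 - 1*0 = 4 + 0 = 4)
y = I*sqrt(14) (y = sqrt(4 - 18) = sqrt(-14) = I*sqrt(14) ≈ 3.7417*I)
(y*B(-5, -5))*s(3, -6) = ((I*sqrt(14))*(-5/3 - 5*(-5)))*4 = ((I*sqrt(14))*(-5/3 + 25))*4 = ((I*sqrt(14))*(70/3))*4 = (70*I*sqrt(14)/3)*4 = 280*I*sqrt(14)/3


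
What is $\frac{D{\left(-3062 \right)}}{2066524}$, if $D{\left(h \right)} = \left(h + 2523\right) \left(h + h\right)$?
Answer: $\frac{825209}{516631} \approx 1.5973$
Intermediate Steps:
$D{\left(h \right)} = 2 h \left(2523 + h\right)$ ($D{\left(h \right)} = \left(2523 + h\right) 2 h = 2 h \left(2523 + h\right)$)
$\frac{D{\left(-3062 \right)}}{2066524} = \frac{2 \left(-3062\right) \left(2523 - 3062\right)}{2066524} = 2 \left(-3062\right) \left(-539\right) \frac{1}{2066524} = 3300836 \cdot \frac{1}{2066524} = \frac{825209}{516631}$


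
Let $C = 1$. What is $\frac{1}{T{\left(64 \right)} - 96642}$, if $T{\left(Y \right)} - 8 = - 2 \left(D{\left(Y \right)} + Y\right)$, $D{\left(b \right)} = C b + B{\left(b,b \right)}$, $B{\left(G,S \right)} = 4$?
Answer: $- \frac{1}{96898} \approx -1.032 \cdot 10^{-5}$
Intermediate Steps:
$D{\left(b \right)} = 4 + b$ ($D{\left(b \right)} = 1 b + 4 = b + 4 = 4 + b$)
$T{\left(Y \right)} = - 4 Y$ ($T{\left(Y \right)} = 8 - 2 \left(\left(4 + Y\right) + Y\right) = 8 - 2 \left(4 + 2 Y\right) = 8 - \left(8 + 4 Y\right) = - 4 Y$)
$\frac{1}{T{\left(64 \right)} - 96642} = \frac{1}{\left(-4\right) 64 - 96642} = \frac{1}{-256 - 96642} = \frac{1}{-96898} = - \frac{1}{96898}$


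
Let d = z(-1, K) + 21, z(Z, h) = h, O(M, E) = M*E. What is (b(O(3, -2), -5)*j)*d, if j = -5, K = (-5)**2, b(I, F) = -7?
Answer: 1610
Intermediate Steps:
O(M, E) = E*M
K = 25
d = 46 (d = 25 + 21 = 46)
(b(O(3, -2), -5)*j)*d = -7*(-5)*46 = 35*46 = 1610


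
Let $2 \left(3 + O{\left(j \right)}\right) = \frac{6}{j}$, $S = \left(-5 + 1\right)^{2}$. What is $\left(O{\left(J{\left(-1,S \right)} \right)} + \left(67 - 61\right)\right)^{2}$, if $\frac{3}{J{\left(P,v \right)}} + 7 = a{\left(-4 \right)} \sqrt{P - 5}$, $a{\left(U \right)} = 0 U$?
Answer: $16$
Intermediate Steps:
$a{\left(U \right)} = 0$
$S = 16$ ($S = \left(-4\right)^{2} = 16$)
$J{\left(P,v \right)} = - \frac{3}{7}$ ($J{\left(P,v \right)} = \frac{3}{-7 + 0 \sqrt{P - 5}} = \frac{3}{-7 + 0 \sqrt{-5 + P}} = \frac{3}{-7 + 0} = \frac{3}{-7} = 3 \left(- \frac{1}{7}\right) = - \frac{3}{7}$)
$O{\left(j \right)} = -3 + \frac{3}{j}$ ($O{\left(j \right)} = -3 + \frac{6 \frac{1}{j}}{2} = -3 + \frac{3}{j}$)
$\left(O{\left(J{\left(-1,S \right)} \right)} + \left(67 - 61\right)\right)^{2} = \left(\left(-3 + \frac{3}{- \frac{3}{7}}\right) + \left(67 - 61\right)\right)^{2} = \left(\left(-3 + 3 \left(- \frac{7}{3}\right)\right) + 6\right)^{2} = \left(\left(-3 - 7\right) + 6\right)^{2} = \left(-10 + 6\right)^{2} = \left(-4\right)^{2} = 16$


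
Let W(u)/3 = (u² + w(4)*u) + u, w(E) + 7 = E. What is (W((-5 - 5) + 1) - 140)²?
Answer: 24649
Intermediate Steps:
w(E) = -7 + E
W(u) = -6*u + 3*u² (W(u) = 3*((u² + (-7 + 4)*u) + u) = 3*((u² - 3*u) + u) = 3*(u² - 2*u) = -6*u + 3*u²)
(W((-5 - 5) + 1) - 140)² = (3*((-5 - 5) + 1)*(-2 + ((-5 - 5) + 1)) - 140)² = (3*(-10 + 1)*(-2 + (-10 + 1)) - 140)² = (3*(-9)*(-2 - 9) - 140)² = (3*(-9)*(-11) - 140)² = (297 - 140)² = 157² = 24649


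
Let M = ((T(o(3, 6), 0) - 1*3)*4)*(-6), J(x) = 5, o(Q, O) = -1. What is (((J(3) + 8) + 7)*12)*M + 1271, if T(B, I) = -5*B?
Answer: -10249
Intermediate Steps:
M = -48 (M = ((-5*(-1) - 1*3)*4)*(-6) = ((5 - 3)*4)*(-6) = (2*4)*(-6) = 8*(-6) = -48)
(((J(3) + 8) + 7)*12)*M + 1271 = (((5 + 8) + 7)*12)*(-48) + 1271 = ((13 + 7)*12)*(-48) + 1271 = (20*12)*(-48) + 1271 = 240*(-48) + 1271 = -11520 + 1271 = -10249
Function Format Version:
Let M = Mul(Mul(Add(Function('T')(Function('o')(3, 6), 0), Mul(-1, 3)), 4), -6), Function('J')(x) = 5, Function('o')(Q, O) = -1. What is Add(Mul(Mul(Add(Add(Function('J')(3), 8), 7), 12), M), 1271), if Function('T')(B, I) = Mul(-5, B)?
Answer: -10249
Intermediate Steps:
M = -48 (M = Mul(Mul(Add(Mul(-5, -1), Mul(-1, 3)), 4), -6) = Mul(Mul(Add(5, -3), 4), -6) = Mul(Mul(2, 4), -6) = Mul(8, -6) = -48)
Add(Mul(Mul(Add(Add(Function('J')(3), 8), 7), 12), M), 1271) = Add(Mul(Mul(Add(Add(5, 8), 7), 12), -48), 1271) = Add(Mul(Mul(Add(13, 7), 12), -48), 1271) = Add(Mul(Mul(20, 12), -48), 1271) = Add(Mul(240, -48), 1271) = Add(-11520, 1271) = -10249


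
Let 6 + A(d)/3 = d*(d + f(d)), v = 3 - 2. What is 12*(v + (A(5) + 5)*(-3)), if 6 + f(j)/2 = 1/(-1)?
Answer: 5340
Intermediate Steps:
v = 1
f(j) = -14 (f(j) = -12 + 2/(-1) = -12 + 2*(-1) = -12 - 2 = -14)
A(d) = -18 + 3*d*(-14 + d) (A(d) = -18 + 3*(d*(d - 14)) = -18 + 3*(d*(-14 + d)) = -18 + 3*d*(-14 + d))
12*(v + (A(5) + 5)*(-3)) = 12*(1 + ((-18 - 42*5 + 3*5²) + 5)*(-3)) = 12*(1 + ((-18 - 210 + 3*25) + 5)*(-3)) = 12*(1 + ((-18 - 210 + 75) + 5)*(-3)) = 12*(1 + (-153 + 5)*(-3)) = 12*(1 - 148*(-3)) = 12*(1 + 444) = 12*445 = 5340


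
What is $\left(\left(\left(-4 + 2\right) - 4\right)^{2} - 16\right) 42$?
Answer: $840$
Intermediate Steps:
$\left(\left(\left(-4 + 2\right) - 4\right)^{2} - 16\right) 42 = \left(\left(-2 - 4\right)^{2} - 16\right) 42 = \left(\left(-6\right)^{2} - 16\right) 42 = \left(36 - 16\right) 42 = 20 \cdot 42 = 840$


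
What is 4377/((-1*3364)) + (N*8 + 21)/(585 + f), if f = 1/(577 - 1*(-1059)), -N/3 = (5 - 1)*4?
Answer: -6186827949/3219553204 ≈ -1.9216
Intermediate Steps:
N = -48 (N = -3*(5 - 1)*4 = -12*4 = -3*16 = -48)
f = 1/1636 (f = 1/(577 + 1059) = 1/1636 ≈ 0.00061125)
4377/((-1*3364)) + (N*8 + 21)/(585 + f) = 4377/((-1*3364)) + (-48*8 + 21)/(585 + 1/1636) = 4377/(-3364) + (-384 + 21)/(957061/1636) = 4377*(-1/3364) - 363*1636/957061 = -4377/3364 - 593868/957061 = -6186827949/3219553204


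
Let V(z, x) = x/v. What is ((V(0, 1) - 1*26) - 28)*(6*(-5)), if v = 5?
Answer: 1614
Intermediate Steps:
V(z, x) = x/5
((V(0, 1) - 1*26) - 28)*(6*(-5)) = (((⅕)*1 - 1*26) - 28)*(6*(-5)) = ((⅕ - 26) - 28)*(-30) = (-129/5 - 28)*(-30) = -269/5*(-30) = 1614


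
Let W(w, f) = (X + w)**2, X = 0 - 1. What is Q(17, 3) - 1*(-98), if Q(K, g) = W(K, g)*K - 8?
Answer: 4442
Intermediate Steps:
X = -1
W(w, f) = (-1 + w)**2
Q(K, g) = -8 + K*(-1 + K)**2 (Q(K, g) = (-1 + K)**2*K - 8 = K*(-1 + K)**2 - 8 = -8 + K*(-1 + K)**2)
Q(17, 3) - 1*(-98) = (-8 + 17*(-1 + 17)**2) - 1*(-98) = (-8 + 17*16**2) + 98 = (-8 + 17*256) + 98 = (-8 + 4352) + 98 = 4344 + 98 = 4442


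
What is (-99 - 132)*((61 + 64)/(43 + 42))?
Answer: -5775/17 ≈ -339.71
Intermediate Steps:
(-99 - 132)*((61 + 64)/(43 + 42)) = -28875/85 = -231*25/17 = -5775/17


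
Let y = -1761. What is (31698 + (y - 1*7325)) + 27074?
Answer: 49686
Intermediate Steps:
(31698 + (y - 1*7325)) + 27074 = (31698 + (-1761 - 1*7325)) + 27074 = (31698 + (-1761 - 7325)) + 27074 = (31698 - 9086) + 27074 = 22612 + 27074 = 49686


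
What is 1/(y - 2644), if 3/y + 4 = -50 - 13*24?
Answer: -122/322569 ≈ -0.00037821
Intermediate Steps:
y = -1/122 (y = 3/(-4 + (-50 - 13*24)) = 3/(-4 + (-50 - 312)) = 3/(-4 - 362) = 3/(-366) = 3*(-1/366) = -1/122 ≈ -0.0081967)
1/(y - 2644) = 1/(-1/122 - 2644) = 1/(-322569/122) = -122/322569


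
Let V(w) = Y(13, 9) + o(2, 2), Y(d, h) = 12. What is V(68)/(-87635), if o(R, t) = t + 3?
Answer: -1/5155 ≈ -0.00019399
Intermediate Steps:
o(R, t) = 3 + t
V(w) = 17 (V(w) = 12 + (3 + 2) = 12 + 5 = 17)
V(68)/(-87635) = 17/(-87635) = 17*(-1/87635) = -1/5155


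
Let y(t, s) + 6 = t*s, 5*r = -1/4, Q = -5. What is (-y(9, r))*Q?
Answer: -129/4 ≈ -32.250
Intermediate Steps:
r = -1/20 (r = (-1/4)/5 = (-1*1/4)/5 = (1/5)*(-1/4) = -1/20 ≈ -0.050000)
y(t, s) = -6 + s*t (y(t, s) = -6 + t*s = -6 + s*t)
(-y(9, r))*Q = -(-6 - 1/20*9)*(-5) = -(-6 - 9/20)*(-5) = -1*(-129/20)*(-5) = (129/20)*(-5) = -129/4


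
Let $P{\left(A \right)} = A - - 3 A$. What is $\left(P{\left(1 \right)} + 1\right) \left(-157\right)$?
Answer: $-785$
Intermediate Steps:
$P{\left(A \right)} = 4 A$ ($P{\left(A \right)} = A + 3 A = 4 A$)
$\left(P{\left(1 \right)} + 1\right) \left(-157\right) = \left(4 \cdot 1 + 1\right) \left(-157\right) = \left(4 + 1\right) \left(-157\right) = 5 \left(-157\right) = -785$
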